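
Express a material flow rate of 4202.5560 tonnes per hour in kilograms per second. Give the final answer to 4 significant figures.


m_dot = 4202.5560 * 1000 / 3600
m_dot = 1167 kg/s


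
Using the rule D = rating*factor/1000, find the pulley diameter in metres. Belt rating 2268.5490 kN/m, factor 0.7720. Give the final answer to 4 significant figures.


D = 2268.5490 * 0.7720 / 1000
D = 1.751 m


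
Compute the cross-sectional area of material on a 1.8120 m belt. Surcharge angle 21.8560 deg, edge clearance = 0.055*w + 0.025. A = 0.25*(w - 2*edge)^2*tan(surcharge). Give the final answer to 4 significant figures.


edge = 0.055*1.8120 + 0.025 = 0.12466 m
ew = 1.8120 - 2*0.12466 = 1.56268 m
A = 0.25 * 1.56268^2 * tan(21.8560 deg)
A = 0.2449 m^2


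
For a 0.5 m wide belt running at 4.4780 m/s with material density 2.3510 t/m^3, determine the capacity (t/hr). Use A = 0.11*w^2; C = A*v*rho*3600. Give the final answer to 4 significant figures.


A = 0.11 * 0.5^2 = 0.0275 m^2
C = 0.0275 * 4.4780 * 2.3510 * 3600
C = 1042 t/hr


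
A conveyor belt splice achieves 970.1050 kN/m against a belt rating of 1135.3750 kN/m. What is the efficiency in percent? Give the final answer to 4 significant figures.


Eff = 970.1050 / 1135.3750 * 100
Eff = 85.44 %


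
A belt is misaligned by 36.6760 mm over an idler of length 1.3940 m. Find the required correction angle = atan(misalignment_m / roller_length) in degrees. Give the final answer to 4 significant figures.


misalign_m = 36.6760 / 1000 = 0.036676 m
angle = atan(0.036676 / 1.3940)
angle = 1.507 deg


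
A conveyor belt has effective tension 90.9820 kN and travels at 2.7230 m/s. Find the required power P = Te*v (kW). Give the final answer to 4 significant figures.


P = Te * v = 90.9820 * 2.7230
P = 247.7 kW


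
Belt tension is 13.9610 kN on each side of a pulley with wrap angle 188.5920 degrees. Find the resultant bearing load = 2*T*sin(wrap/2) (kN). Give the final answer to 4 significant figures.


F = 2 * 13.9610 * sin(188.5920/2 deg)
F = 27.84 kN


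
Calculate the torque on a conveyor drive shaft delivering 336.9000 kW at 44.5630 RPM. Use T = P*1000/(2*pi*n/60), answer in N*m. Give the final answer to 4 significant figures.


omega = 2*pi*44.5630/60 = 4.66663 rad/s
T = 336.9000*1000 / 4.66663
T = 72190 N*m


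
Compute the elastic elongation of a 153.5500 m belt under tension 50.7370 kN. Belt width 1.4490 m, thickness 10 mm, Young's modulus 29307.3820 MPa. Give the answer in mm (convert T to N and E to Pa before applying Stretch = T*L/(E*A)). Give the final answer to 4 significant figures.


A = 1.4490 * 0.01 = 0.01449 m^2
Stretch = 50.7370*1000 * 153.5500 / (29307.3820e6 * 0.01449) * 1000
Stretch = 18.35 mm


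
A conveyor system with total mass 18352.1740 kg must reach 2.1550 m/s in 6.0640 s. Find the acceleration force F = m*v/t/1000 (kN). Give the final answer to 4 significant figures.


F = 18352.1740 * 2.1550 / 6.0640 / 1000
F = 6.522 kN


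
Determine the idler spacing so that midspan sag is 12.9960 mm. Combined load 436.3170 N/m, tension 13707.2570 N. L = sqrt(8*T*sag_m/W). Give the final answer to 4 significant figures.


sag = 12.9960/1000 = 0.012996 m
L = sqrt(8 * 13707.2570 * 0.012996 / 436.3170)
L = 1.807 m


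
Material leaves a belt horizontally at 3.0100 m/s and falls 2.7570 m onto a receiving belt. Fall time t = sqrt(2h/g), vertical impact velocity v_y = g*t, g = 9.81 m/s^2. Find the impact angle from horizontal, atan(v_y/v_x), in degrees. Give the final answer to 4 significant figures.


t = sqrt(2*2.7570/9.81) = 0.74972 s
v_y = 9.81 * 0.74972 = 7.35475 m/s
angle = atan(7.35475 / 3.0100) = 67.74 deg


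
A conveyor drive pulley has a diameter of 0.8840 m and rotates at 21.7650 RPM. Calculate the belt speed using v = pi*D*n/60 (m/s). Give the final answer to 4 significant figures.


v = pi * 0.8840 * 21.7650 / 60
v = 1.007 m/s


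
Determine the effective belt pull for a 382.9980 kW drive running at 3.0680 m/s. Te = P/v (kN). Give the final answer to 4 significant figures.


Te = P / v = 382.9980 / 3.0680
Te = 124.8 kN


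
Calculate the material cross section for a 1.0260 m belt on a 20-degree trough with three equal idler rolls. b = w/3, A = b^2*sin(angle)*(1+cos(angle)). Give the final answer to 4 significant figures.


b = 1.0260/3 = 0.342 m
A = 0.342^2 * sin(20 deg) * (1 + cos(20 deg))
A = 0.07760 m^2


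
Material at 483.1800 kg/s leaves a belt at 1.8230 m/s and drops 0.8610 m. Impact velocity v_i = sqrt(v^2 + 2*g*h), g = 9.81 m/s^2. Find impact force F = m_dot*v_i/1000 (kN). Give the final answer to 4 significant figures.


v_i = sqrt(1.8230^2 + 2*9.81*0.8610) = 4.49624 m/s
F = 483.1800 * 4.49624 / 1000
F = 2.172 kN


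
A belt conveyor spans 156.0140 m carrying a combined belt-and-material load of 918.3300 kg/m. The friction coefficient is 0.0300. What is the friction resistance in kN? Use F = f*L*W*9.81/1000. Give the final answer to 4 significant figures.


F = 0.0300 * 156.0140 * 918.3300 * 9.81 / 1000
F = 42.17 kN


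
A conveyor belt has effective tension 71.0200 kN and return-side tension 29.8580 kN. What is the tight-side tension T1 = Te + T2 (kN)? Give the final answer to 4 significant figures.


T1 = Te + T2 = 71.0200 + 29.8580
T1 = 100.9 kN


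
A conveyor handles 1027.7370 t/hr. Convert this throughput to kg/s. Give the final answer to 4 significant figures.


m_dot = 1027.7370 * 1000 / 3600
m_dot = 285.5 kg/s


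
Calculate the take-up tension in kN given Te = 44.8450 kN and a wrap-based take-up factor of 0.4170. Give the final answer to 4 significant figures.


T_tu = 44.8450 * 0.4170
T_tu = 18.70 kN


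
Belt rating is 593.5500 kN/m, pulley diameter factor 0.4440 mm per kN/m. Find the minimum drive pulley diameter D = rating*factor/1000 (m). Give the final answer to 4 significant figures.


D = 593.5500 * 0.4440 / 1000
D = 0.2635 m


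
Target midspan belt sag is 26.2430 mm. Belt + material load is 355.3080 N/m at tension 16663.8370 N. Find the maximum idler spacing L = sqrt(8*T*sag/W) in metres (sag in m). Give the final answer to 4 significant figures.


sag = 26.2430/1000 = 0.026243 m
L = sqrt(8 * 16663.8370 * 0.026243 / 355.3080)
L = 3.138 m


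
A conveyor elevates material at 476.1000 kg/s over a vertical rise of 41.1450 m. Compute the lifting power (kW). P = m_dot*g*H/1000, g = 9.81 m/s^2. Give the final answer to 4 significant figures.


P = 476.1000 * 9.81 * 41.1450 / 1000
P = 192.2 kW


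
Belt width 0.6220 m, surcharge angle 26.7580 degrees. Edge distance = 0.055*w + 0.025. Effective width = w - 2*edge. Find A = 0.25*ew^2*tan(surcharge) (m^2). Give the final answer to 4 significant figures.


edge = 0.055*0.6220 + 0.025 = 0.05921 m
ew = 0.6220 - 2*0.05921 = 0.50358 m
A = 0.25 * 0.50358^2 * tan(26.7580 deg)
A = 0.03197 m^2


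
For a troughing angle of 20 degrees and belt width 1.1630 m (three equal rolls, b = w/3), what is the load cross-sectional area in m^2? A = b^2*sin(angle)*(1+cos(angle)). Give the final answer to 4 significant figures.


b = 1.1630/3 = 0.387667 m
A = 0.387667^2 * sin(20 deg) * (1 + cos(20 deg))
A = 0.09970 m^2


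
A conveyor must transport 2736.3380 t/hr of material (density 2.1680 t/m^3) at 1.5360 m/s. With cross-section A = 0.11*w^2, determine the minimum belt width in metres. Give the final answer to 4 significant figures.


A_req = 2736.3380 / (1.5360 * 2.1680 * 3600) = 0.228253 m^2
w = sqrt(0.228253 / 0.11)
w = 1.440 m


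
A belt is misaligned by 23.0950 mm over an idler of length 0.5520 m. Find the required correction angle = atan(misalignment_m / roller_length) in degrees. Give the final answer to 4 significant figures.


misalign_m = 23.0950 / 1000 = 0.023095 m
angle = atan(0.023095 / 0.5520)
angle = 2.396 deg


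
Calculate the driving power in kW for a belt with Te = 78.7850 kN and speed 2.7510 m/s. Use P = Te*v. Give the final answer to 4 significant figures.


P = Te * v = 78.7850 * 2.7510
P = 216.7 kW


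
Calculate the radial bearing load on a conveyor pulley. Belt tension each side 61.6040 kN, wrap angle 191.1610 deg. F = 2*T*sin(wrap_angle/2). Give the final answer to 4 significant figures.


F = 2 * 61.6040 * sin(191.1610/2 deg)
F = 122.6 kN


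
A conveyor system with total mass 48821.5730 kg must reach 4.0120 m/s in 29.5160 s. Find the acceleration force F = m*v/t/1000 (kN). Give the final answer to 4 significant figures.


F = 48821.5730 * 4.0120 / 29.5160 / 1000
F = 6.636 kN


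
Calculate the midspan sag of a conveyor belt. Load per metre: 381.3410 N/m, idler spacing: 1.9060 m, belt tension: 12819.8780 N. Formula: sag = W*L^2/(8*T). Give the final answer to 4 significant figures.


sag = 381.3410 * 1.9060^2 / (8 * 12819.8780)
sag = 0.01351 m


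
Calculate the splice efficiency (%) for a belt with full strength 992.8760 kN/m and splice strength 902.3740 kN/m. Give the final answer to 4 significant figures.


Eff = 902.3740 / 992.8760 * 100
Eff = 90.88 %


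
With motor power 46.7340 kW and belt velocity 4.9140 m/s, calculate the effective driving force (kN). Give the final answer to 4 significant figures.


Te = P / v = 46.7340 / 4.9140
Te = 9.510 kN


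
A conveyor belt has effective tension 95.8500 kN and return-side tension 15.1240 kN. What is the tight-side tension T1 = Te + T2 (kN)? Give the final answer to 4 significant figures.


T1 = Te + T2 = 95.8500 + 15.1240
T1 = 111.0 kN


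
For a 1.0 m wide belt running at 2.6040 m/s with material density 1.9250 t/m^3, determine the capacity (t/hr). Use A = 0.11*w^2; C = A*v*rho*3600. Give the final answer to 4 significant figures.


A = 0.11 * 1.0^2 = 0.11 m^2
C = 0.11 * 2.6040 * 1.9250 * 3600
C = 1985 t/hr


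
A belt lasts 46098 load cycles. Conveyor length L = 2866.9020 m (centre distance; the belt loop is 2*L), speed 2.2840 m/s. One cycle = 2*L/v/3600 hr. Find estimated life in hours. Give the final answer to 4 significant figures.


cycle_time = 2 * 2866.9020 / 2.2840 / 3600 = 0.697339 hr
life = 46098 * 0.697339 = 32150 hours


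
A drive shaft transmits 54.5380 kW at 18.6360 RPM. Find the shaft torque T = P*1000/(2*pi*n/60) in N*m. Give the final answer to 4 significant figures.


omega = 2*pi*18.6360/60 = 1.95156 rad/s
T = 54.5380*1000 / 1.95156
T = 27950 N*m


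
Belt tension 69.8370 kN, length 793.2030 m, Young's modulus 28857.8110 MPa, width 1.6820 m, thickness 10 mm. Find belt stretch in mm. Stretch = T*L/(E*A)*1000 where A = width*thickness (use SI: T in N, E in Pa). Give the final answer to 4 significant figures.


A = 1.6820 * 0.01 = 0.01682 m^2
Stretch = 69.8370*1000 * 793.2030 / (28857.8110e6 * 0.01682) * 1000
Stretch = 114.1 mm


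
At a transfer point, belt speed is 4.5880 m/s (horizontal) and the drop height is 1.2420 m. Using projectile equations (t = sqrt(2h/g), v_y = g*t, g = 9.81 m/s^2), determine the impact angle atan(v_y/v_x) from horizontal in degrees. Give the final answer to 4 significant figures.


t = sqrt(2*1.2420/9.81) = 0.503201 s
v_y = 9.81 * 0.503201 = 4.9364 m/s
angle = atan(4.9364 / 4.5880) = 47.09 deg


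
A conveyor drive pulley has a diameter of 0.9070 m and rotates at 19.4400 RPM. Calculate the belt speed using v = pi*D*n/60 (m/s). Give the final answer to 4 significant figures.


v = pi * 0.9070 * 19.4400 / 60
v = 0.9232 m/s


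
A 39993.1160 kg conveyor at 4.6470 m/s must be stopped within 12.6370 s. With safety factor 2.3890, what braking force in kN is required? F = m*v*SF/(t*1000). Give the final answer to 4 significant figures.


F = 39993.1160 * 4.6470 / 12.6370 * 2.3890 / 1000
F = 35.13 kN


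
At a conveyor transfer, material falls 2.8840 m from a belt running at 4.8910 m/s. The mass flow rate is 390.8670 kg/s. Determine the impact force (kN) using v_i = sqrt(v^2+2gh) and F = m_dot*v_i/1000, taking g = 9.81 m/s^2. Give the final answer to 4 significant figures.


v_i = sqrt(4.8910^2 + 2*9.81*2.8840) = 8.97251 m/s
F = 390.8670 * 8.97251 / 1000
F = 3.507 kN


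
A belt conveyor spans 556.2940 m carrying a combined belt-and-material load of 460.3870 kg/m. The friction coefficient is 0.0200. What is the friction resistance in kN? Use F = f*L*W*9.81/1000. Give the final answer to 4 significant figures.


F = 0.0200 * 556.2940 * 460.3870 * 9.81 / 1000
F = 50.25 kN


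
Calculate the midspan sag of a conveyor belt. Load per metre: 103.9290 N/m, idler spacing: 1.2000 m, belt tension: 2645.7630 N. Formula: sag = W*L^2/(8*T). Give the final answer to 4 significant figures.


sag = 103.9290 * 1.2000^2 / (8 * 2645.7630)
sag = 0.007071 m


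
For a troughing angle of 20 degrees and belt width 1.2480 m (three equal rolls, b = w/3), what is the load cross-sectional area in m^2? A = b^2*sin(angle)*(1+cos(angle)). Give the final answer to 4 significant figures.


b = 1.2480/3 = 0.416 m
A = 0.416^2 * sin(20 deg) * (1 + cos(20 deg))
A = 0.1148 m^2


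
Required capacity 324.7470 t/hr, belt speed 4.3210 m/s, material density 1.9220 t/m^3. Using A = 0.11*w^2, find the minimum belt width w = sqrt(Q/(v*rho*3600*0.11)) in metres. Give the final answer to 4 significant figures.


A_req = 324.7470 / (4.3210 * 1.9220 * 3600) = 0.0108619 m^2
w = sqrt(0.0108619 / 0.11)
w = 0.3142 m


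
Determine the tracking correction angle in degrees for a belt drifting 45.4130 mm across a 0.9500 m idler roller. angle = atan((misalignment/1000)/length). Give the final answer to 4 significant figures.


misalign_m = 45.4130 / 1000 = 0.045413 m
angle = atan(0.045413 / 0.9500)
angle = 2.737 deg


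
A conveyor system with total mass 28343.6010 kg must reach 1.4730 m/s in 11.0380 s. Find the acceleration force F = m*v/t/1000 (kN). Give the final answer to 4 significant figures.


F = 28343.6010 * 1.4730 / 11.0380 / 1000
F = 3.782 kN


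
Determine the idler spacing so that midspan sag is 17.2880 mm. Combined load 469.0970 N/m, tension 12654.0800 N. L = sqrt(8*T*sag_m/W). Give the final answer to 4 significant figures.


sag = 17.2880/1000 = 0.017288 m
L = sqrt(8 * 12654.0800 * 0.017288 / 469.0970)
L = 1.932 m


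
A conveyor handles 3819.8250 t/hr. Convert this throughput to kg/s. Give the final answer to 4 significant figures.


m_dot = 3819.8250 * 1000 / 3600
m_dot = 1061 kg/s


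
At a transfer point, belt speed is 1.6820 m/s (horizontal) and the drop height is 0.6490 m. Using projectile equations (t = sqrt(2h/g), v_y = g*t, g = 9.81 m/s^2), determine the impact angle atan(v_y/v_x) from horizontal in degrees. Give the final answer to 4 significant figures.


t = sqrt(2*0.6490/9.81) = 0.36375 s
v_y = 9.81 * 0.36375 = 3.56839 m/s
angle = atan(3.56839 / 1.6820) = 64.76 deg


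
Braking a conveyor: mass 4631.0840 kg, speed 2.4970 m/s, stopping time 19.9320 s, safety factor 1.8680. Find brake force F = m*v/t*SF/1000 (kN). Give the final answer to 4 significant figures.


F = 4631.0840 * 2.4970 / 19.9320 * 1.8680 / 1000
F = 1.084 kN


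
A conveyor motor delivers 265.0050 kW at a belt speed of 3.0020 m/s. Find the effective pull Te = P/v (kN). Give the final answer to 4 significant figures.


Te = P / v = 265.0050 / 3.0020
Te = 88.28 kN


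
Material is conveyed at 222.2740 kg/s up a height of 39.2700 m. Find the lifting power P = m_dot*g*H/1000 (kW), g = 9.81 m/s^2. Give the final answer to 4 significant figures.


P = 222.2740 * 9.81 * 39.2700 / 1000
P = 85.63 kW


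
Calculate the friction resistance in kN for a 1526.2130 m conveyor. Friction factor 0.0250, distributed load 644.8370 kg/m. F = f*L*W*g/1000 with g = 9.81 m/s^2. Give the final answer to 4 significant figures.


F = 0.0250 * 1526.2130 * 644.8370 * 9.81 / 1000
F = 241.4 kN


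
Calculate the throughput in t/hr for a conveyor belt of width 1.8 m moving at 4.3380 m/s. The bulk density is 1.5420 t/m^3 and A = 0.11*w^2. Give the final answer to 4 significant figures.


A = 0.11 * 1.8^2 = 0.3564 m^2
C = 0.3564 * 4.3380 * 1.5420 * 3600
C = 8583 t/hr


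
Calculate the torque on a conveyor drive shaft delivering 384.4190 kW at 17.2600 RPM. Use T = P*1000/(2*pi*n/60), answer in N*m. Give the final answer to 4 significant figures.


omega = 2*pi*17.2600/60 = 1.80746 rad/s
T = 384.4190*1000 / 1.80746
T = 212700 N*m


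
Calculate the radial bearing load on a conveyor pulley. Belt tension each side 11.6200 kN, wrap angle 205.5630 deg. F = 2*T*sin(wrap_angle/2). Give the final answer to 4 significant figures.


F = 2 * 11.6200 * sin(205.5630/2 deg)
F = 22.66 kN


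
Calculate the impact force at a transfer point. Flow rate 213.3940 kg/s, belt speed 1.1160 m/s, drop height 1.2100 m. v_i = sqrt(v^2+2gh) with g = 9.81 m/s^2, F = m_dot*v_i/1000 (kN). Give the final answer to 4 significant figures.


v_i = sqrt(1.1160^2 + 2*9.81*1.2100) = 4.99857 m/s
F = 213.3940 * 4.99857 / 1000
F = 1.067 kN


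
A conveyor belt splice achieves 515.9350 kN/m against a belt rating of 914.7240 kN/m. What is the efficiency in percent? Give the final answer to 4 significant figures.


Eff = 515.9350 / 914.7240 * 100
Eff = 56.40 %


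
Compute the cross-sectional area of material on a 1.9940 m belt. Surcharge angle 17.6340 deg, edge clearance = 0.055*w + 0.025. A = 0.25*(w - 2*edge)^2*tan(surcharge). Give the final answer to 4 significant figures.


edge = 0.055*1.9940 + 0.025 = 0.13467 m
ew = 1.9940 - 2*0.13467 = 1.72466 m
A = 0.25 * 1.72466^2 * tan(17.6340 deg)
A = 0.2364 m^2


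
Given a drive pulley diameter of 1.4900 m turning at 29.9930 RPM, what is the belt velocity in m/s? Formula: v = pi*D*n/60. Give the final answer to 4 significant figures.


v = pi * 1.4900 * 29.9930 / 60
v = 2.340 m/s


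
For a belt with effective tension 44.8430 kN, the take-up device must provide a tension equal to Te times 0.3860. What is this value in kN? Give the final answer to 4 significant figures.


T_tu = 44.8430 * 0.3860
T_tu = 17.31 kN


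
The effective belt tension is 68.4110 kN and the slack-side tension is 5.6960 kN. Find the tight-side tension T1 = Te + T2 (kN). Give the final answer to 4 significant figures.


T1 = Te + T2 = 68.4110 + 5.6960
T1 = 74.11 kN


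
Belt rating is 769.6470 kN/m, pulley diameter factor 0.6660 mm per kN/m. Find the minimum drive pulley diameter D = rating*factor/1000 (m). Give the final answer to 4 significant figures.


D = 769.6470 * 0.6660 / 1000
D = 0.5126 m


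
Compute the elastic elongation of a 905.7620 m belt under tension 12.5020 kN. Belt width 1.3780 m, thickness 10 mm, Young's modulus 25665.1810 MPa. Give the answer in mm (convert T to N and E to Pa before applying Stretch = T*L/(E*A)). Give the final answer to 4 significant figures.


A = 1.3780 * 0.01 = 0.01378 m^2
Stretch = 12.5020*1000 * 905.7620 / (25665.1810e6 * 0.01378) * 1000
Stretch = 32.02 mm


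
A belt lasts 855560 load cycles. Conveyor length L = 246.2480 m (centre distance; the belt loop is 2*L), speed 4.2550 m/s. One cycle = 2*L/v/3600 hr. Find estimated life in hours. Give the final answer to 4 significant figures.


cycle_time = 2 * 246.2480 / 4.2550 / 3600 = 0.0321515 hr
life = 855560 * 0.0321515 = 27510 hours


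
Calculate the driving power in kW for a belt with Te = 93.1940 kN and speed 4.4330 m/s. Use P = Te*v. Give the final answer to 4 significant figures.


P = Te * v = 93.1940 * 4.4330
P = 413.1 kW


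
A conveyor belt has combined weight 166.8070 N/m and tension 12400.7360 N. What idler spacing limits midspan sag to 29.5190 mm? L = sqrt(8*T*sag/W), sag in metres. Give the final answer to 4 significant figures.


sag = 29.5190/1000 = 0.029519 m
L = sqrt(8 * 12400.7360 * 0.029519 / 166.8070)
L = 4.190 m


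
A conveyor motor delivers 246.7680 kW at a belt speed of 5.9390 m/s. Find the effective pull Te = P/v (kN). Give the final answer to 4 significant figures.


Te = P / v = 246.7680 / 5.9390
Te = 41.55 kN


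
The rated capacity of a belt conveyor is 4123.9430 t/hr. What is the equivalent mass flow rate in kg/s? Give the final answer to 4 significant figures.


m_dot = 4123.9430 * 1000 / 3600
m_dot = 1146 kg/s


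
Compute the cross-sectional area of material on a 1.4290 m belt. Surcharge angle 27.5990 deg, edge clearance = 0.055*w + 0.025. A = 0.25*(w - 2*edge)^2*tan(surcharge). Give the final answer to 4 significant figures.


edge = 0.055*1.4290 + 0.025 = 0.103595 m
ew = 1.4290 - 2*0.103595 = 1.22181 m
A = 0.25 * 1.22181^2 * tan(27.5990 deg)
A = 0.1951 m^2


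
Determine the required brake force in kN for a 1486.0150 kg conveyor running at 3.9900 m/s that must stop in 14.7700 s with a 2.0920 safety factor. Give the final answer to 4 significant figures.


F = 1486.0150 * 3.9900 / 14.7700 * 2.0920 / 1000
F = 0.8398 kN


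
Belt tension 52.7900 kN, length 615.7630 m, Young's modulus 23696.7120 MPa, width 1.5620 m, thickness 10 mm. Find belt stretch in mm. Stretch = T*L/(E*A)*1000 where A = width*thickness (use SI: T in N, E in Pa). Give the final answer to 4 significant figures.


A = 1.5620 * 0.01 = 0.01562 m^2
Stretch = 52.7900*1000 * 615.7630 / (23696.7120e6 * 0.01562) * 1000
Stretch = 87.82 mm


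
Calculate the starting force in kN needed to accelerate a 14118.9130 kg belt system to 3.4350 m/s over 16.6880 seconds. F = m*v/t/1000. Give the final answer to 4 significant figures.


F = 14118.9130 * 3.4350 / 16.6880 / 1000
F = 2.906 kN


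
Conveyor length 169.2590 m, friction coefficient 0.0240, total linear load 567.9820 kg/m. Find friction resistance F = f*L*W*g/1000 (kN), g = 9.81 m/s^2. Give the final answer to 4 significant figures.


F = 0.0240 * 169.2590 * 567.9820 * 9.81 / 1000
F = 22.63 kN


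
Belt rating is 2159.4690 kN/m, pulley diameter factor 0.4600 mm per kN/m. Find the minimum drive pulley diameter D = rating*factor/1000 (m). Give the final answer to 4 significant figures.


D = 2159.4690 * 0.4600 / 1000
D = 0.9934 m


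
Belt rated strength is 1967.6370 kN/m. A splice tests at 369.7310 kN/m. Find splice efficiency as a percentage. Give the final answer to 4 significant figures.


Eff = 369.7310 / 1967.6370 * 100
Eff = 18.79 %


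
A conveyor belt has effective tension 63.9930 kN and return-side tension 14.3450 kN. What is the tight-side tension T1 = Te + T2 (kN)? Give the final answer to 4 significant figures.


T1 = Te + T2 = 63.9930 + 14.3450
T1 = 78.34 kN


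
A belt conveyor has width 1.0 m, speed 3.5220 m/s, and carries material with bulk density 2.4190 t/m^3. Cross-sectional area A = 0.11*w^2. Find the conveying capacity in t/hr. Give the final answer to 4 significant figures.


A = 0.11 * 1.0^2 = 0.11 m^2
C = 0.11 * 3.5220 * 2.4190 * 3600
C = 3374 t/hr


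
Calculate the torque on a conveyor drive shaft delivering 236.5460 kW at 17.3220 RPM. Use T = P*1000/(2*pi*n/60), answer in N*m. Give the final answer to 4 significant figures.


omega = 2*pi*17.3220/60 = 1.81396 rad/s
T = 236.5460*1000 / 1.81396
T = 130400 N*m


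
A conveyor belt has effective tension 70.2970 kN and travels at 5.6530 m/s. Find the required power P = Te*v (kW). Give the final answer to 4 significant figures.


P = Te * v = 70.2970 * 5.6530
P = 397.4 kW


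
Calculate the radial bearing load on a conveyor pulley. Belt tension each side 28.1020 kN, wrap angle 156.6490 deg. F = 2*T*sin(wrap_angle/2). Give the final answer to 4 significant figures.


F = 2 * 28.1020 * sin(156.6490/2 deg)
F = 55.04 kN


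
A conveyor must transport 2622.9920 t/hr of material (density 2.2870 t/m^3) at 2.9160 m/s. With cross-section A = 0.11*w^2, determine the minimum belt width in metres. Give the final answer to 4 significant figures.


A_req = 2622.9920 / (2.9160 * 2.2870 * 3600) = 0.109255 m^2
w = sqrt(0.109255 / 0.11)
w = 0.9966 m


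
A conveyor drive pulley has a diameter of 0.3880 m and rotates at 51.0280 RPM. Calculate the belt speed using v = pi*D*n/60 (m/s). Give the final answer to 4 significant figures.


v = pi * 0.3880 * 51.0280 / 60
v = 1.037 m/s


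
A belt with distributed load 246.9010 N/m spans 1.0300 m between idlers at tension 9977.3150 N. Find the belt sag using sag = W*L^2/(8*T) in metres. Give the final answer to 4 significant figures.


sag = 246.9010 * 1.0300^2 / (8 * 9977.3150)
sag = 0.003282 m


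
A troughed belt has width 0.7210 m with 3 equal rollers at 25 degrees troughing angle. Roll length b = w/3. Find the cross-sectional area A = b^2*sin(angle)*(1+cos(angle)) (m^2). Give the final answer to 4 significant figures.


b = 0.7210/3 = 0.240333 m
A = 0.240333^2 * sin(25 deg) * (1 + cos(25 deg))
A = 0.04653 m^2


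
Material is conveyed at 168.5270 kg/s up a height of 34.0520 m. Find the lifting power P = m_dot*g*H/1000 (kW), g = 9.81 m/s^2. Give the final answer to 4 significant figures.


P = 168.5270 * 9.81 * 34.0520 / 1000
P = 56.30 kW


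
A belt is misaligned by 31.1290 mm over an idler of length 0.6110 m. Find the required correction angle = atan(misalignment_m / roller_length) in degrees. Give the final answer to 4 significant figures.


misalign_m = 31.1290 / 1000 = 0.031129 m
angle = atan(0.031129 / 0.6110)
angle = 2.917 deg


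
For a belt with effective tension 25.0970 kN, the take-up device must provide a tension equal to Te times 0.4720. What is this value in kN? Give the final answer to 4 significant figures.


T_tu = 25.0970 * 0.4720
T_tu = 11.85 kN


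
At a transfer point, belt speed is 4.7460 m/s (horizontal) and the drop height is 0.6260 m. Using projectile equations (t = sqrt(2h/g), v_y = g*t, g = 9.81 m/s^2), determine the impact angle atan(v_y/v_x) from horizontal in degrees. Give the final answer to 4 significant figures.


t = sqrt(2*0.6260/9.81) = 0.357246 s
v_y = 9.81 * 0.357246 = 3.50458 m/s
angle = atan(3.50458 / 4.7460) = 36.44 deg


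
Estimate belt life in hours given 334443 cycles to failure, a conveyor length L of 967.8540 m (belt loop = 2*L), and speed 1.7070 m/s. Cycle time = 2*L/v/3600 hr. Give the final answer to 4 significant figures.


cycle_time = 2 * 967.8540 / 1.7070 / 3600 = 0.314995 hr
life = 334443 * 0.314995 = 105300 hours


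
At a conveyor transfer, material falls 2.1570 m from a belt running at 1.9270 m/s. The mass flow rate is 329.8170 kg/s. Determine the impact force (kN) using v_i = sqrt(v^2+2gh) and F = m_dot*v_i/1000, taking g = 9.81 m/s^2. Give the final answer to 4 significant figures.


v_i = sqrt(1.9270^2 + 2*9.81*2.1570) = 6.78481 m/s
F = 329.8170 * 6.78481 / 1000
F = 2.238 kN


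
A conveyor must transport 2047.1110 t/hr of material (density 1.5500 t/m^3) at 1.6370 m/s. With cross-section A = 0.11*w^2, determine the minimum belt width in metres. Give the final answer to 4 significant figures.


A_req = 2047.1110 / (1.6370 * 1.5500 * 3600) = 0.224109 m^2
w = sqrt(0.224109 / 0.11)
w = 1.427 m


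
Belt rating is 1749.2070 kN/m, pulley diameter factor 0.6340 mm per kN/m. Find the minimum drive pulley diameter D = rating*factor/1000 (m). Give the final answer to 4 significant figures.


D = 1749.2070 * 0.6340 / 1000
D = 1.109 m


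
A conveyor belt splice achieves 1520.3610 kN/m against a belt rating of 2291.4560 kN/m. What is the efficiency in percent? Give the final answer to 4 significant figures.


Eff = 1520.3610 / 2291.4560 * 100
Eff = 66.35 %


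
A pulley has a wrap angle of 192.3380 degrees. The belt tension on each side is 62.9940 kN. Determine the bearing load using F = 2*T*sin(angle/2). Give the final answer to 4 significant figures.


F = 2 * 62.9940 * sin(192.3380/2 deg)
F = 125.3 kN


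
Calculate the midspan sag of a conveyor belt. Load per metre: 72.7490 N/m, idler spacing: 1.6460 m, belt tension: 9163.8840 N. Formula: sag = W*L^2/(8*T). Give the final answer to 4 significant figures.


sag = 72.7490 * 1.6460^2 / (8 * 9163.8840)
sag = 0.002689 m


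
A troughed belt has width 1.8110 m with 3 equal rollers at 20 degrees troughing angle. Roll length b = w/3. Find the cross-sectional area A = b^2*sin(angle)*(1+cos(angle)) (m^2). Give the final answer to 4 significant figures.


b = 1.8110/3 = 0.603667 m
A = 0.603667^2 * sin(20 deg) * (1 + cos(20 deg))
A = 0.2418 m^2


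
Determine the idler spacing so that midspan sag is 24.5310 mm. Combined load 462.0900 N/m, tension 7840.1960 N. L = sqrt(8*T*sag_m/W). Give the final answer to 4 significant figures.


sag = 24.5310/1000 = 0.024531 m
L = sqrt(8 * 7840.1960 * 0.024531 / 462.0900)
L = 1.825 m


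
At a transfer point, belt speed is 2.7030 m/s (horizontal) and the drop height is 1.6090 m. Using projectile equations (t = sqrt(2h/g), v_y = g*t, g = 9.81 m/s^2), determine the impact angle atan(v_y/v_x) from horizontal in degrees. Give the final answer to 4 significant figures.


t = sqrt(2*1.6090/9.81) = 0.572741 s
v_y = 9.81 * 0.572741 = 5.61859 m/s
angle = atan(5.61859 / 2.7030) = 64.31 deg


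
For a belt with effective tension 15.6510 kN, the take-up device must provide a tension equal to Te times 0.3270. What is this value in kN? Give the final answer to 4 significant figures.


T_tu = 15.6510 * 0.3270
T_tu = 5.118 kN


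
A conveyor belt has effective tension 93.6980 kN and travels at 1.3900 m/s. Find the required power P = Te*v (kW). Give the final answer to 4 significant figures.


P = Te * v = 93.6980 * 1.3900
P = 130.2 kW


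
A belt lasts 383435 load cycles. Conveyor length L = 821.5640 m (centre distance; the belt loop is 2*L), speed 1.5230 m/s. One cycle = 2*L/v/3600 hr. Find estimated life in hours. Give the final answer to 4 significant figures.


cycle_time = 2 * 821.5640 / 1.5230 / 3600 = 0.299688 hr
life = 383435 * 0.299688 = 114900 hours


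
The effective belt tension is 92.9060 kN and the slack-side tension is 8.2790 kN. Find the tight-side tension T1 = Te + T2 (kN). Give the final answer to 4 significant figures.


T1 = Te + T2 = 92.9060 + 8.2790
T1 = 101.2 kN


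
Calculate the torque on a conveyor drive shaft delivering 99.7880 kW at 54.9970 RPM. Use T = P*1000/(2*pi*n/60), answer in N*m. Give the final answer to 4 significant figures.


omega = 2*pi*54.9970/60 = 5.75927 rad/s
T = 99.7880*1000 / 5.75927
T = 17330 N*m


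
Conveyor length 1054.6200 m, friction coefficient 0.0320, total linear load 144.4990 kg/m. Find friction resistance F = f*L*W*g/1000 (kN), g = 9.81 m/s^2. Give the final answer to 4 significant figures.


F = 0.0320 * 1054.6200 * 144.4990 * 9.81 / 1000
F = 47.84 kN


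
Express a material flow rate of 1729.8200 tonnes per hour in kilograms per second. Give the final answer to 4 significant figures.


m_dot = 1729.8200 * 1000 / 3600
m_dot = 480.5 kg/s


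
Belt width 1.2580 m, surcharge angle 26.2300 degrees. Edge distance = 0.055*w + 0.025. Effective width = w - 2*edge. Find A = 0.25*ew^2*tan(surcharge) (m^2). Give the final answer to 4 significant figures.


edge = 0.055*1.2580 + 0.025 = 0.09419 m
ew = 1.2580 - 2*0.09419 = 1.06962 m
A = 0.25 * 1.06962^2 * tan(26.2300 deg)
A = 0.1409 m^2


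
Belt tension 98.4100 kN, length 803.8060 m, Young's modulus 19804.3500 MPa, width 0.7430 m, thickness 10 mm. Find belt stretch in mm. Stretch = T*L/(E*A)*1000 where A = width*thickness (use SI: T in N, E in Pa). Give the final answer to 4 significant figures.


A = 0.7430 * 0.01 = 0.00743 m^2
Stretch = 98.4100*1000 * 803.8060 / (19804.3500e6 * 0.00743) * 1000
Stretch = 537.6 mm


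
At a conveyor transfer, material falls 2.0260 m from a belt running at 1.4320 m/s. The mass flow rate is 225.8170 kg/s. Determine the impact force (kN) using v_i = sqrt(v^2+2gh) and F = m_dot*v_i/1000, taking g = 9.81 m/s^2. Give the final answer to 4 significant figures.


v_i = sqrt(1.4320^2 + 2*9.81*2.0260) = 6.46535 m/s
F = 225.8170 * 6.46535 / 1000
F = 1.460 kN


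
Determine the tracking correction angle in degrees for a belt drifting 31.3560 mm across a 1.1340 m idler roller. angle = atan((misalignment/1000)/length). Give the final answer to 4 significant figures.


misalign_m = 31.3560 / 1000 = 0.031356 m
angle = atan(0.031356 / 1.1340)
angle = 1.584 deg


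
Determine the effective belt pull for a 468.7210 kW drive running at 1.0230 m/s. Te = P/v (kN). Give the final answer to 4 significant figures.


Te = P / v = 468.7210 / 1.0230
Te = 458.2 kN


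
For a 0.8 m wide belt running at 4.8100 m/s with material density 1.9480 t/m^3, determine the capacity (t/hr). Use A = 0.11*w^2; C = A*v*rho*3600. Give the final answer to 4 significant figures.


A = 0.11 * 0.8^2 = 0.0704 m^2
C = 0.0704 * 4.8100 * 1.9480 * 3600
C = 2375 t/hr


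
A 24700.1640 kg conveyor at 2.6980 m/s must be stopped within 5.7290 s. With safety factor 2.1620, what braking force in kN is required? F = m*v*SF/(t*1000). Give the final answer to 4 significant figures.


F = 24700.1640 * 2.6980 / 5.7290 * 2.1620 / 1000
F = 25.15 kN


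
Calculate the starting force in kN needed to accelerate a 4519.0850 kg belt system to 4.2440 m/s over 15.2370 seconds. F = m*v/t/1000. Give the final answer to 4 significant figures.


F = 4519.0850 * 4.2440 / 15.2370 / 1000
F = 1.259 kN


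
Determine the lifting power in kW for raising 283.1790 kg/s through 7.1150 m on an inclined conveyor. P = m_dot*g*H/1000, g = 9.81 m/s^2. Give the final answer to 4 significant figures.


P = 283.1790 * 9.81 * 7.1150 / 1000
P = 19.77 kW


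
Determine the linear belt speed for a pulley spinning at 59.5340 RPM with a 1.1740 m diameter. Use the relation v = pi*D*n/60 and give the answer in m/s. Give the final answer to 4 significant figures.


v = pi * 1.1740 * 59.5340 / 60
v = 3.660 m/s


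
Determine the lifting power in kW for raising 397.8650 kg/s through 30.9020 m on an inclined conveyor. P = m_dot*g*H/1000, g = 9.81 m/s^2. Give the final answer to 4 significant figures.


P = 397.8650 * 9.81 * 30.9020 / 1000
P = 120.6 kW


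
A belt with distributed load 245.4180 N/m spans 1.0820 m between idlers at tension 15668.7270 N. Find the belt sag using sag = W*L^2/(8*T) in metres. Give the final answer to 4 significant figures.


sag = 245.4180 * 1.0820^2 / (8 * 15668.7270)
sag = 0.002292 m


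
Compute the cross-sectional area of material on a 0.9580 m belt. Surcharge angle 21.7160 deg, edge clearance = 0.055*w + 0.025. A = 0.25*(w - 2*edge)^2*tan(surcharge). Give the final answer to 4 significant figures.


edge = 0.055*0.9580 + 0.025 = 0.07769 m
ew = 0.9580 - 2*0.07769 = 0.80262 m
A = 0.25 * 0.80262^2 * tan(21.7160 deg)
A = 0.06414 m^2


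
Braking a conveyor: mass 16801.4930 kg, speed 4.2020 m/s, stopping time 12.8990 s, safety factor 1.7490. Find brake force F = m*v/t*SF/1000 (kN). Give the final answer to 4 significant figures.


F = 16801.4930 * 4.2020 / 12.8990 * 1.7490 / 1000
F = 9.573 kN


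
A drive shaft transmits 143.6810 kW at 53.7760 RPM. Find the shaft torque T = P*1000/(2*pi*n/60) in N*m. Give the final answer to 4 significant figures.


omega = 2*pi*53.7760/60 = 5.63141 rad/s
T = 143.6810*1000 / 5.63141
T = 25510 N*m


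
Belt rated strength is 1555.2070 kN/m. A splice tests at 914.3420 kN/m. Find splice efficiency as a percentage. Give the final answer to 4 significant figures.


Eff = 914.3420 / 1555.2070 * 100
Eff = 58.79 %


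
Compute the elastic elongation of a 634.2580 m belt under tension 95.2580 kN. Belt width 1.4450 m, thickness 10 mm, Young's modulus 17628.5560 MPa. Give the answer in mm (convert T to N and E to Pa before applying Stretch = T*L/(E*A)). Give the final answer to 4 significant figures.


A = 1.4450 * 0.01 = 0.01445 m^2
Stretch = 95.2580*1000 * 634.2580 / (17628.5560e6 * 0.01445) * 1000
Stretch = 237.2 mm


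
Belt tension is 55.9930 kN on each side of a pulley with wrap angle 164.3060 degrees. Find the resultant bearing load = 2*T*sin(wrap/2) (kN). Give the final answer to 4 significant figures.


F = 2 * 55.9930 * sin(164.3060/2 deg)
F = 110.9 kN


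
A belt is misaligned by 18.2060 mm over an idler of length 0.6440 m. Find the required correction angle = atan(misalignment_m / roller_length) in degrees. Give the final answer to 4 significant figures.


misalign_m = 18.2060 / 1000 = 0.018206 m
angle = atan(0.018206 / 0.6440)
angle = 1.619 deg


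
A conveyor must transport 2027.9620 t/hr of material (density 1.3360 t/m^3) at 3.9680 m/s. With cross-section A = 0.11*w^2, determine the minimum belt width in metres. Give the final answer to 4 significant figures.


A_req = 2027.9620 / (3.9680 * 1.3360 * 3600) = 0.106262 m^2
w = sqrt(0.106262 / 0.11)
w = 0.9829 m


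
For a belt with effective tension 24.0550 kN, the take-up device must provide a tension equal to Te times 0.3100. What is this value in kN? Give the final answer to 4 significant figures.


T_tu = 24.0550 * 0.3100
T_tu = 7.457 kN


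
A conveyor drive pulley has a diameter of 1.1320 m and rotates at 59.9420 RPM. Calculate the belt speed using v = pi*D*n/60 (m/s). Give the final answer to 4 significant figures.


v = pi * 1.1320 * 59.9420 / 60
v = 3.553 m/s


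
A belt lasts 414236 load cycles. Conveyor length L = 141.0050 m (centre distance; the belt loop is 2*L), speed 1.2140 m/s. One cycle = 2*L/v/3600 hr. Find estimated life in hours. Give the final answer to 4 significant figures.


cycle_time = 2 * 141.0050 / 1.2140 / 3600 = 0.0645273 hr
life = 414236 * 0.0645273 = 26730 hours


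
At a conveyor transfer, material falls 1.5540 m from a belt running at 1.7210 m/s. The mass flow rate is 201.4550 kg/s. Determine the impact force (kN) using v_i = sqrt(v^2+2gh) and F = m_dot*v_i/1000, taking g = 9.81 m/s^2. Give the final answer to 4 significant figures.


v_i = sqrt(1.7210^2 + 2*9.81*1.5540) = 5.78371 m/s
F = 201.4550 * 5.78371 / 1000
F = 1.165 kN


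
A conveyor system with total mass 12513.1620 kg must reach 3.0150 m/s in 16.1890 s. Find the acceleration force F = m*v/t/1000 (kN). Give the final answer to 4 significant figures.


F = 12513.1620 * 3.0150 / 16.1890 / 1000
F = 2.330 kN


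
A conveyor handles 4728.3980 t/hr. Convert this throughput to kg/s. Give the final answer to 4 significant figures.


m_dot = 4728.3980 * 1000 / 3600
m_dot = 1313 kg/s


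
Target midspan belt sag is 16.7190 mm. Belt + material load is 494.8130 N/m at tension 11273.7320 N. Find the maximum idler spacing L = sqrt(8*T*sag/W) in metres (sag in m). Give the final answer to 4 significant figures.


sag = 16.7190/1000 = 0.016719 m
L = sqrt(8 * 11273.7320 * 0.016719 / 494.8130)
L = 1.746 m


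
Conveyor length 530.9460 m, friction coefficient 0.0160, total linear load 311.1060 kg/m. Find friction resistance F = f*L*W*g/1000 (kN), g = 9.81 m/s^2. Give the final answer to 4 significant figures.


F = 0.0160 * 530.9460 * 311.1060 * 9.81 / 1000
F = 25.93 kN


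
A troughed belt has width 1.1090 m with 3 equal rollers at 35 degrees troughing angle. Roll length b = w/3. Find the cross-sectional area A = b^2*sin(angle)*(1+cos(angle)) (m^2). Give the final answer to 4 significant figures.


b = 1.1090/3 = 0.369667 m
A = 0.369667^2 * sin(35 deg) * (1 + cos(35 deg))
A = 0.1426 m^2


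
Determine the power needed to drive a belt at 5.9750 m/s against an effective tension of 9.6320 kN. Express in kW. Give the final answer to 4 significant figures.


P = Te * v = 9.6320 * 5.9750
P = 57.55 kW


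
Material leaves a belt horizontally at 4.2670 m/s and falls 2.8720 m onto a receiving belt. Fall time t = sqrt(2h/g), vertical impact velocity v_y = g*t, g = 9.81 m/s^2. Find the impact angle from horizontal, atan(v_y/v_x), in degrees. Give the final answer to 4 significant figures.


t = sqrt(2*2.8720/9.81) = 0.765196 s
v_y = 9.81 * 0.765196 = 7.50657 m/s
angle = atan(7.50657 / 4.2670) = 60.38 deg


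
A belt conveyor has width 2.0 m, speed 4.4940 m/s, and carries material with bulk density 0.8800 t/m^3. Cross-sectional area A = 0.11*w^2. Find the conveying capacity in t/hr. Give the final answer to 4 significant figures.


A = 0.11 * 2.0^2 = 0.44 m^2
C = 0.44 * 4.4940 * 0.8800 * 3600
C = 6264 t/hr
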